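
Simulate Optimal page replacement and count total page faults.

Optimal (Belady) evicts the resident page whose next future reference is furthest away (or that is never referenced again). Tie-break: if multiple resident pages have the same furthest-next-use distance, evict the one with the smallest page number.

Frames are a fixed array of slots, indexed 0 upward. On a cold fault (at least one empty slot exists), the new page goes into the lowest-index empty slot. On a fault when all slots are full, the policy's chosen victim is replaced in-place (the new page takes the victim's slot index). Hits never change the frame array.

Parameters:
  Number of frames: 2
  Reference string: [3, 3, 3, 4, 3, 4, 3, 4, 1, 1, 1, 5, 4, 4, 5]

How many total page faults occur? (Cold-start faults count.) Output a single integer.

Step 0: ref 3 → FAULT, frames=[3,-]
Step 1: ref 3 → HIT, frames=[3,-]
Step 2: ref 3 → HIT, frames=[3,-]
Step 3: ref 4 → FAULT, frames=[3,4]
Step 4: ref 3 → HIT, frames=[3,4]
Step 5: ref 4 → HIT, frames=[3,4]
Step 6: ref 3 → HIT, frames=[3,4]
Step 7: ref 4 → HIT, frames=[3,4]
Step 8: ref 1 → FAULT (evict 3), frames=[1,4]
Step 9: ref 1 → HIT, frames=[1,4]
Step 10: ref 1 → HIT, frames=[1,4]
Step 11: ref 5 → FAULT (evict 1), frames=[5,4]
Step 12: ref 4 → HIT, frames=[5,4]
Step 13: ref 4 → HIT, frames=[5,4]
Step 14: ref 5 → HIT, frames=[5,4]
Total faults: 4

Answer: 4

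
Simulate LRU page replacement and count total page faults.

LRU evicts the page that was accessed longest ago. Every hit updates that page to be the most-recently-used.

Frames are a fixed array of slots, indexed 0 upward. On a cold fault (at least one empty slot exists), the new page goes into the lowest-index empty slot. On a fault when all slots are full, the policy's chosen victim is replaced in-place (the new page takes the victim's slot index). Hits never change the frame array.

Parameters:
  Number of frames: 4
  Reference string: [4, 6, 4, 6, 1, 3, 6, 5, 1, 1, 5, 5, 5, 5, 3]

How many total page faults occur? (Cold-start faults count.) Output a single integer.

Answer: 5

Derivation:
Step 0: ref 4 → FAULT, frames=[4,-,-,-]
Step 1: ref 6 → FAULT, frames=[4,6,-,-]
Step 2: ref 4 → HIT, frames=[4,6,-,-]
Step 3: ref 6 → HIT, frames=[4,6,-,-]
Step 4: ref 1 → FAULT, frames=[4,6,1,-]
Step 5: ref 3 → FAULT, frames=[4,6,1,3]
Step 6: ref 6 → HIT, frames=[4,6,1,3]
Step 7: ref 5 → FAULT (evict 4), frames=[5,6,1,3]
Step 8: ref 1 → HIT, frames=[5,6,1,3]
Step 9: ref 1 → HIT, frames=[5,6,1,3]
Step 10: ref 5 → HIT, frames=[5,6,1,3]
Step 11: ref 5 → HIT, frames=[5,6,1,3]
Step 12: ref 5 → HIT, frames=[5,6,1,3]
Step 13: ref 5 → HIT, frames=[5,6,1,3]
Step 14: ref 3 → HIT, frames=[5,6,1,3]
Total faults: 5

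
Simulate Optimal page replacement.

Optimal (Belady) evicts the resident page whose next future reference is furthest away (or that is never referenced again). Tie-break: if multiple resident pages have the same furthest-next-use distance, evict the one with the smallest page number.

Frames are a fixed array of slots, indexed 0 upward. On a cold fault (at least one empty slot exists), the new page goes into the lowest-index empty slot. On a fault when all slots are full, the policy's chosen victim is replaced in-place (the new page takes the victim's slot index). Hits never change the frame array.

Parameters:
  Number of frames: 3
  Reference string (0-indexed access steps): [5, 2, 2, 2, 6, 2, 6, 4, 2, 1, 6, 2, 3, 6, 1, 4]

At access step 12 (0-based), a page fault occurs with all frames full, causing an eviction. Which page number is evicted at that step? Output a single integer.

Step 0: ref 5 -> FAULT, frames=[5,-,-]
Step 1: ref 2 -> FAULT, frames=[5,2,-]
Step 2: ref 2 -> HIT, frames=[5,2,-]
Step 3: ref 2 -> HIT, frames=[5,2,-]
Step 4: ref 6 -> FAULT, frames=[5,2,6]
Step 5: ref 2 -> HIT, frames=[5,2,6]
Step 6: ref 6 -> HIT, frames=[5,2,6]
Step 7: ref 4 -> FAULT, evict 5, frames=[4,2,6]
Step 8: ref 2 -> HIT, frames=[4,2,6]
Step 9: ref 1 -> FAULT, evict 4, frames=[1,2,6]
Step 10: ref 6 -> HIT, frames=[1,2,6]
Step 11: ref 2 -> HIT, frames=[1,2,6]
Step 12: ref 3 -> FAULT, evict 2, frames=[1,3,6]
At step 12: evicted page 2

Answer: 2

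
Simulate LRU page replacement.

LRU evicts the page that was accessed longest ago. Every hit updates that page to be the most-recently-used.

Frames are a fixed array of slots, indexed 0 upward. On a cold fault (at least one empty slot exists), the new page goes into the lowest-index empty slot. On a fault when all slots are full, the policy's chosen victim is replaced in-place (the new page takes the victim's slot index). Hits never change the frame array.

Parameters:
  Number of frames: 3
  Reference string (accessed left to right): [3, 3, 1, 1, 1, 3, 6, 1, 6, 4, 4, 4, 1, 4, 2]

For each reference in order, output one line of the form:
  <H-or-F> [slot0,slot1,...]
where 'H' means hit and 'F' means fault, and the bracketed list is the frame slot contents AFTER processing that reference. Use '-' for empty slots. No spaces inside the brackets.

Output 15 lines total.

F [3,-,-]
H [3,-,-]
F [3,1,-]
H [3,1,-]
H [3,1,-]
H [3,1,-]
F [3,1,6]
H [3,1,6]
H [3,1,6]
F [4,1,6]
H [4,1,6]
H [4,1,6]
H [4,1,6]
H [4,1,6]
F [4,1,2]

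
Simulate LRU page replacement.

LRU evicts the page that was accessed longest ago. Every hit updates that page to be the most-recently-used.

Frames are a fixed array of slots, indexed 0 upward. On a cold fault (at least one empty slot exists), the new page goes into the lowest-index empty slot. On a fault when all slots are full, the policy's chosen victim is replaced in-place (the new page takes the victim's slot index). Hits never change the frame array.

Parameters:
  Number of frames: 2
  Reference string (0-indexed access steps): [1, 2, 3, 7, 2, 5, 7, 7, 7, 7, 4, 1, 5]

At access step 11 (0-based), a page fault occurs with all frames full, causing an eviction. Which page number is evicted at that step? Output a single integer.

Step 0: ref 1 -> FAULT, frames=[1,-]
Step 1: ref 2 -> FAULT, frames=[1,2]
Step 2: ref 3 -> FAULT, evict 1, frames=[3,2]
Step 3: ref 7 -> FAULT, evict 2, frames=[3,7]
Step 4: ref 2 -> FAULT, evict 3, frames=[2,7]
Step 5: ref 5 -> FAULT, evict 7, frames=[2,5]
Step 6: ref 7 -> FAULT, evict 2, frames=[7,5]
Step 7: ref 7 -> HIT, frames=[7,5]
Step 8: ref 7 -> HIT, frames=[7,5]
Step 9: ref 7 -> HIT, frames=[7,5]
Step 10: ref 4 -> FAULT, evict 5, frames=[7,4]
Step 11: ref 1 -> FAULT, evict 7, frames=[1,4]
At step 11: evicted page 7

Answer: 7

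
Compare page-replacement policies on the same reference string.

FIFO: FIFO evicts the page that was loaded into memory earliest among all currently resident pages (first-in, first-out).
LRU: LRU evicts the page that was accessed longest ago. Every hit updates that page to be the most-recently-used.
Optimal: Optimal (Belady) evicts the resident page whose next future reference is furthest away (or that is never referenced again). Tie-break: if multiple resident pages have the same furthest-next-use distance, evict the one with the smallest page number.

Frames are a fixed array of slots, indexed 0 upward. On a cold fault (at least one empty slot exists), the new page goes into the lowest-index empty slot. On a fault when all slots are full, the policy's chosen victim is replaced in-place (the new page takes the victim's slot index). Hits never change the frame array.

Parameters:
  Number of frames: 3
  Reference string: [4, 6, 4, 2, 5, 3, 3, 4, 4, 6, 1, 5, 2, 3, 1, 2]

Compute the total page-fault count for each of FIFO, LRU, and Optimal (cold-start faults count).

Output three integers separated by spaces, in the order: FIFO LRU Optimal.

Answer: 12 12 8

Derivation:
--- FIFO ---
  step 0: ref 4 -> FAULT, frames=[4,-,-] (faults so far: 1)
  step 1: ref 6 -> FAULT, frames=[4,6,-] (faults so far: 2)
  step 2: ref 4 -> HIT, frames=[4,6,-] (faults so far: 2)
  step 3: ref 2 -> FAULT, frames=[4,6,2] (faults so far: 3)
  step 4: ref 5 -> FAULT, evict 4, frames=[5,6,2] (faults so far: 4)
  step 5: ref 3 -> FAULT, evict 6, frames=[5,3,2] (faults so far: 5)
  step 6: ref 3 -> HIT, frames=[5,3,2] (faults so far: 5)
  step 7: ref 4 -> FAULT, evict 2, frames=[5,3,4] (faults so far: 6)
  step 8: ref 4 -> HIT, frames=[5,3,4] (faults so far: 6)
  step 9: ref 6 -> FAULT, evict 5, frames=[6,3,4] (faults so far: 7)
  step 10: ref 1 -> FAULT, evict 3, frames=[6,1,4] (faults so far: 8)
  step 11: ref 5 -> FAULT, evict 4, frames=[6,1,5] (faults so far: 9)
  step 12: ref 2 -> FAULT, evict 6, frames=[2,1,5] (faults so far: 10)
  step 13: ref 3 -> FAULT, evict 1, frames=[2,3,5] (faults so far: 11)
  step 14: ref 1 -> FAULT, evict 5, frames=[2,3,1] (faults so far: 12)
  step 15: ref 2 -> HIT, frames=[2,3,1] (faults so far: 12)
  FIFO total faults: 12
--- LRU ---
  step 0: ref 4 -> FAULT, frames=[4,-,-] (faults so far: 1)
  step 1: ref 6 -> FAULT, frames=[4,6,-] (faults so far: 2)
  step 2: ref 4 -> HIT, frames=[4,6,-] (faults so far: 2)
  step 3: ref 2 -> FAULT, frames=[4,6,2] (faults so far: 3)
  step 4: ref 5 -> FAULT, evict 6, frames=[4,5,2] (faults so far: 4)
  step 5: ref 3 -> FAULT, evict 4, frames=[3,5,2] (faults so far: 5)
  step 6: ref 3 -> HIT, frames=[3,5,2] (faults so far: 5)
  step 7: ref 4 -> FAULT, evict 2, frames=[3,5,4] (faults so far: 6)
  step 8: ref 4 -> HIT, frames=[3,5,4] (faults so far: 6)
  step 9: ref 6 -> FAULT, evict 5, frames=[3,6,4] (faults so far: 7)
  step 10: ref 1 -> FAULT, evict 3, frames=[1,6,4] (faults so far: 8)
  step 11: ref 5 -> FAULT, evict 4, frames=[1,6,5] (faults so far: 9)
  step 12: ref 2 -> FAULT, evict 6, frames=[1,2,5] (faults so far: 10)
  step 13: ref 3 -> FAULT, evict 1, frames=[3,2,5] (faults so far: 11)
  step 14: ref 1 -> FAULT, evict 5, frames=[3,2,1] (faults so far: 12)
  step 15: ref 2 -> HIT, frames=[3,2,1] (faults so far: 12)
  LRU total faults: 12
--- Optimal ---
  step 0: ref 4 -> FAULT, frames=[4,-,-] (faults so far: 1)
  step 1: ref 6 -> FAULT, frames=[4,6,-] (faults so far: 2)
  step 2: ref 4 -> HIT, frames=[4,6,-] (faults so far: 2)
  step 3: ref 2 -> FAULT, frames=[4,6,2] (faults so far: 3)
  step 4: ref 5 -> FAULT, evict 2, frames=[4,6,5] (faults so far: 4)
  step 5: ref 3 -> FAULT, evict 5, frames=[4,6,3] (faults so far: 5)
  step 6: ref 3 -> HIT, frames=[4,6,3] (faults so far: 5)
  step 7: ref 4 -> HIT, frames=[4,6,3] (faults so far: 5)
  step 8: ref 4 -> HIT, frames=[4,6,3] (faults so far: 5)
  step 9: ref 6 -> HIT, frames=[4,6,3] (faults so far: 5)
  step 10: ref 1 -> FAULT, evict 4, frames=[1,6,3] (faults so far: 6)
  step 11: ref 5 -> FAULT, evict 6, frames=[1,5,3] (faults so far: 7)
  step 12: ref 2 -> FAULT, evict 5, frames=[1,2,3] (faults so far: 8)
  step 13: ref 3 -> HIT, frames=[1,2,3] (faults so far: 8)
  step 14: ref 1 -> HIT, frames=[1,2,3] (faults so far: 8)
  step 15: ref 2 -> HIT, frames=[1,2,3] (faults so far: 8)
  Optimal total faults: 8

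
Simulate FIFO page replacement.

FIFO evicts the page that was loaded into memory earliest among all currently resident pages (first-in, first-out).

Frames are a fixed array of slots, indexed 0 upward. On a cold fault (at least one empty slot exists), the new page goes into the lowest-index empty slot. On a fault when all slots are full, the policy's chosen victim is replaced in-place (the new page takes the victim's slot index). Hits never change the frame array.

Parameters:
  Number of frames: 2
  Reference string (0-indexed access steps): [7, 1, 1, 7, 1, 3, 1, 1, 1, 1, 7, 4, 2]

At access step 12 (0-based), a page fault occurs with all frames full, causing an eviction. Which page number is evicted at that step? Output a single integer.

Step 0: ref 7 -> FAULT, frames=[7,-]
Step 1: ref 1 -> FAULT, frames=[7,1]
Step 2: ref 1 -> HIT, frames=[7,1]
Step 3: ref 7 -> HIT, frames=[7,1]
Step 4: ref 1 -> HIT, frames=[7,1]
Step 5: ref 3 -> FAULT, evict 7, frames=[3,1]
Step 6: ref 1 -> HIT, frames=[3,1]
Step 7: ref 1 -> HIT, frames=[3,1]
Step 8: ref 1 -> HIT, frames=[3,1]
Step 9: ref 1 -> HIT, frames=[3,1]
Step 10: ref 7 -> FAULT, evict 1, frames=[3,7]
Step 11: ref 4 -> FAULT, evict 3, frames=[4,7]
Step 12: ref 2 -> FAULT, evict 7, frames=[4,2]
At step 12: evicted page 7

Answer: 7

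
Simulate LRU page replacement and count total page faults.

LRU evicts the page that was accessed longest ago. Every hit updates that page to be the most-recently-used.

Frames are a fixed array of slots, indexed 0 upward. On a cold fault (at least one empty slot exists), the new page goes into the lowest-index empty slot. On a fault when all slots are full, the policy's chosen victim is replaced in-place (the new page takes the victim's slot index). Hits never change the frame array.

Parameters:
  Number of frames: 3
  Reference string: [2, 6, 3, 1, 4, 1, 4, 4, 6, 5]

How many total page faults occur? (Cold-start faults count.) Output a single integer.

Answer: 7

Derivation:
Step 0: ref 2 → FAULT, frames=[2,-,-]
Step 1: ref 6 → FAULT, frames=[2,6,-]
Step 2: ref 3 → FAULT, frames=[2,6,3]
Step 3: ref 1 → FAULT (evict 2), frames=[1,6,3]
Step 4: ref 4 → FAULT (evict 6), frames=[1,4,3]
Step 5: ref 1 → HIT, frames=[1,4,3]
Step 6: ref 4 → HIT, frames=[1,4,3]
Step 7: ref 4 → HIT, frames=[1,4,3]
Step 8: ref 6 → FAULT (evict 3), frames=[1,4,6]
Step 9: ref 5 → FAULT (evict 1), frames=[5,4,6]
Total faults: 7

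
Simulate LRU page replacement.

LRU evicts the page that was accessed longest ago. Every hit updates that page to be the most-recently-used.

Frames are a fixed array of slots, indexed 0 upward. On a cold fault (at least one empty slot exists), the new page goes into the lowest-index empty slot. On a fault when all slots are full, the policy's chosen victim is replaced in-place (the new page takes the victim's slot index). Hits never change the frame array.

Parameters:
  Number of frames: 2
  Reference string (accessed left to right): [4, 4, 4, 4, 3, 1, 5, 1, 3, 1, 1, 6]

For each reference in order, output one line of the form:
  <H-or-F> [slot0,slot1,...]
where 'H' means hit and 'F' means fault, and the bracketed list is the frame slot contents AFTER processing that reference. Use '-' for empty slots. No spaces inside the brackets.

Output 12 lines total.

F [4,-]
H [4,-]
H [4,-]
H [4,-]
F [4,3]
F [1,3]
F [1,5]
H [1,5]
F [1,3]
H [1,3]
H [1,3]
F [1,6]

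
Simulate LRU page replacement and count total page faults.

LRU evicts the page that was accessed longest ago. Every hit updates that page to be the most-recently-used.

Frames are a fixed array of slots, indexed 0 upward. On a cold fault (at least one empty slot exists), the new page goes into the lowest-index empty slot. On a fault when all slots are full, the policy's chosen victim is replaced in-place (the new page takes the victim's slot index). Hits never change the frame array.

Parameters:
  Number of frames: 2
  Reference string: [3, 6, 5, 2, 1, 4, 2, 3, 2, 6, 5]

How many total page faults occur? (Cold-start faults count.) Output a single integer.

Answer: 10

Derivation:
Step 0: ref 3 → FAULT, frames=[3,-]
Step 1: ref 6 → FAULT, frames=[3,6]
Step 2: ref 5 → FAULT (evict 3), frames=[5,6]
Step 3: ref 2 → FAULT (evict 6), frames=[5,2]
Step 4: ref 1 → FAULT (evict 5), frames=[1,2]
Step 5: ref 4 → FAULT (evict 2), frames=[1,4]
Step 6: ref 2 → FAULT (evict 1), frames=[2,4]
Step 7: ref 3 → FAULT (evict 4), frames=[2,3]
Step 8: ref 2 → HIT, frames=[2,3]
Step 9: ref 6 → FAULT (evict 3), frames=[2,6]
Step 10: ref 5 → FAULT (evict 2), frames=[5,6]
Total faults: 10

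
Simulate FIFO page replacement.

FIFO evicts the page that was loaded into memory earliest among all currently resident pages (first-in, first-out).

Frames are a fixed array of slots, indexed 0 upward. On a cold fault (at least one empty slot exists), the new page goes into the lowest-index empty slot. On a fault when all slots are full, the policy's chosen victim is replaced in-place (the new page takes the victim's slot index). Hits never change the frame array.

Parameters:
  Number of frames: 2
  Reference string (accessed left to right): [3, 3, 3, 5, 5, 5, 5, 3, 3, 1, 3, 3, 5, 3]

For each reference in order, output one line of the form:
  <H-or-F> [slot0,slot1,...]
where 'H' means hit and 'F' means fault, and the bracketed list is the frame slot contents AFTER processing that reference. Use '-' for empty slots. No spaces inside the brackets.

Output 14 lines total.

F [3,-]
H [3,-]
H [3,-]
F [3,5]
H [3,5]
H [3,5]
H [3,5]
H [3,5]
H [3,5]
F [1,5]
F [1,3]
H [1,3]
F [5,3]
H [5,3]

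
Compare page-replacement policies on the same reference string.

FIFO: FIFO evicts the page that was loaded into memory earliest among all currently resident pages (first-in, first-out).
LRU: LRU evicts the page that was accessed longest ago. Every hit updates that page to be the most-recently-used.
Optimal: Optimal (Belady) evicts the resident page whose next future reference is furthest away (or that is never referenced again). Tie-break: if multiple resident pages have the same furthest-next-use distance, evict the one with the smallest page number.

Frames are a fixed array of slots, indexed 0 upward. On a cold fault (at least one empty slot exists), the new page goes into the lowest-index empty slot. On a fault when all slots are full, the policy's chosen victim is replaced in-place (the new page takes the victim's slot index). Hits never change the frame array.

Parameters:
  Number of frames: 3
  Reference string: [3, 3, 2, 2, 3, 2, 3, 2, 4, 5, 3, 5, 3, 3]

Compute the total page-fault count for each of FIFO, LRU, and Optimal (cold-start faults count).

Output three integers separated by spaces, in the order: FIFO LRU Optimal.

--- FIFO ---
  step 0: ref 3 -> FAULT, frames=[3,-,-] (faults so far: 1)
  step 1: ref 3 -> HIT, frames=[3,-,-] (faults so far: 1)
  step 2: ref 2 -> FAULT, frames=[3,2,-] (faults so far: 2)
  step 3: ref 2 -> HIT, frames=[3,2,-] (faults so far: 2)
  step 4: ref 3 -> HIT, frames=[3,2,-] (faults so far: 2)
  step 5: ref 2 -> HIT, frames=[3,2,-] (faults so far: 2)
  step 6: ref 3 -> HIT, frames=[3,2,-] (faults so far: 2)
  step 7: ref 2 -> HIT, frames=[3,2,-] (faults so far: 2)
  step 8: ref 4 -> FAULT, frames=[3,2,4] (faults so far: 3)
  step 9: ref 5 -> FAULT, evict 3, frames=[5,2,4] (faults so far: 4)
  step 10: ref 3 -> FAULT, evict 2, frames=[5,3,4] (faults so far: 5)
  step 11: ref 5 -> HIT, frames=[5,3,4] (faults so far: 5)
  step 12: ref 3 -> HIT, frames=[5,3,4] (faults so far: 5)
  step 13: ref 3 -> HIT, frames=[5,3,4] (faults so far: 5)
  FIFO total faults: 5
--- LRU ---
  step 0: ref 3 -> FAULT, frames=[3,-,-] (faults so far: 1)
  step 1: ref 3 -> HIT, frames=[3,-,-] (faults so far: 1)
  step 2: ref 2 -> FAULT, frames=[3,2,-] (faults so far: 2)
  step 3: ref 2 -> HIT, frames=[3,2,-] (faults so far: 2)
  step 4: ref 3 -> HIT, frames=[3,2,-] (faults so far: 2)
  step 5: ref 2 -> HIT, frames=[3,2,-] (faults so far: 2)
  step 6: ref 3 -> HIT, frames=[3,2,-] (faults so far: 2)
  step 7: ref 2 -> HIT, frames=[3,2,-] (faults so far: 2)
  step 8: ref 4 -> FAULT, frames=[3,2,4] (faults so far: 3)
  step 9: ref 5 -> FAULT, evict 3, frames=[5,2,4] (faults so far: 4)
  step 10: ref 3 -> FAULT, evict 2, frames=[5,3,4] (faults so far: 5)
  step 11: ref 5 -> HIT, frames=[5,3,4] (faults so far: 5)
  step 12: ref 3 -> HIT, frames=[5,3,4] (faults so far: 5)
  step 13: ref 3 -> HIT, frames=[5,3,4] (faults so far: 5)
  LRU total faults: 5
--- Optimal ---
  step 0: ref 3 -> FAULT, frames=[3,-,-] (faults so far: 1)
  step 1: ref 3 -> HIT, frames=[3,-,-] (faults so far: 1)
  step 2: ref 2 -> FAULT, frames=[3,2,-] (faults so far: 2)
  step 3: ref 2 -> HIT, frames=[3,2,-] (faults so far: 2)
  step 4: ref 3 -> HIT, frames=[3,2,-] (faults so far: 2)
  step 5: ref 2 -> HIT, frames=[3,2,-] (faults so far: 2)
  step 6: ref 3 -> HIT, frames=[3,2,-] (faults so far: 2)
  step 7: ref 2 -> HIT, frames=[3,2,-] (faults so far: 2)
  step 8: ref 4 -> FAULT, frames=[3,2,4] (faults so far: 3)
  step 9: ref 5 -> FAULT, evict 2, frames=[3,5,4] (faults so far: 4)
  step 10: ref 3 -> HIT, frames=[3,5,4] (faults so far: 4)
  step 11: ref 5 -> HIT, frames=[3,5,4] (faults so far: 4)
  step 12: ref 3 -> HIT, frames=[3,5,4] (faults so far: 4)
  step 13: ref 3 -> HIT, frames=[3,5,4] (faults so far: 4)
  Optimal total faults: 4

Answer: 5 5 4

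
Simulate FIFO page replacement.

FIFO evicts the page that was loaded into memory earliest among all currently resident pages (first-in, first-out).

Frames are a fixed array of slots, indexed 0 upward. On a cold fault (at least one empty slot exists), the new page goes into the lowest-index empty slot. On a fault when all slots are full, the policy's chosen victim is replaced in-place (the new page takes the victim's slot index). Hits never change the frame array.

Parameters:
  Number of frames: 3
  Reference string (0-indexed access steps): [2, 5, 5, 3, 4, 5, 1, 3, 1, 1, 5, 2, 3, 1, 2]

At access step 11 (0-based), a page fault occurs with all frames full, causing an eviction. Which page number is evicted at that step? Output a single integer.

Step 0: ref 2 -> FAULT, frames=[2,-,-]
Step 1: ref 5 -> FAULT, frames=[2,5,-]
Step 2: ref 5 -> HIT, frames=[2,5,-]
Step 3: ref 3 -> FAULT, frames=[2,5,3]
Step 4: ref 4 -> FAULT, evict 2, frames=[4,5,3]
Step 5: ref 5 -> HIT, frames=[4,5,3]
Step 6: ref 1 -> FAULT, evict 5, frames=[4,1,3]
Step 7: ref 3 -> HIT, frames=[4,1,3]
Step 8: ref 1 -> HIT, frames=[4,1,3]
Step 9: ref 1 -> HIT, frames=[4,1,3]
Step 10: ref 5 -> FAULT, evict 3, frames=[4,1,5]
Step 11: ref 2 -> FAULT, evict 4, frames=[2,1,5]
At step 11: evicted page 4

Answer: 4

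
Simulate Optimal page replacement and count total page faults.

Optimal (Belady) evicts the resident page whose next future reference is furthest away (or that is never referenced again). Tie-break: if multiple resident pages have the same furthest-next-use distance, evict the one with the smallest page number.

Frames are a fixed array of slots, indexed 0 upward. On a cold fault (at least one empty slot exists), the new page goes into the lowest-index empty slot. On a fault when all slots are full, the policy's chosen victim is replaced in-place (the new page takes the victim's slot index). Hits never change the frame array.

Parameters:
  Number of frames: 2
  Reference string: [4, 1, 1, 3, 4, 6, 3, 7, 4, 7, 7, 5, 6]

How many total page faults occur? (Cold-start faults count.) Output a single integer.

Step 0: ref 4 → FAULT, frames=[4,-]
Step 1: ref 1 → FAULT, frames=[4,1]
Step 2: ref 1 → HIT, frames=[4,1]
Step 3: ref 3 → FAULT (evict 1), frames=[4,3]
Step 4: ref 4 → HIT, frames=[4,3]
Step 5: ref 6 → FAULT (evict 4), frames=[6,3]
Step 6: ref 3 → HIT, frames=[6,3]
Step 7: ref 7 → FAULT (evict 3), frames=[6,7]
Step 8: ref 4 → FAULT (evict 6), frames=[4,7]
Step 9: ref 7 → HIT, frames=[4,7]
Step 10: ref 7 → HIT, frames=[4,7]
Step 11: ref 5 → FAULT (evict 4), frames=[5,7]
Step 12: ref 6 → FAULT (evict 5), frames=[6,7]
Total faults: 8

Answer: 8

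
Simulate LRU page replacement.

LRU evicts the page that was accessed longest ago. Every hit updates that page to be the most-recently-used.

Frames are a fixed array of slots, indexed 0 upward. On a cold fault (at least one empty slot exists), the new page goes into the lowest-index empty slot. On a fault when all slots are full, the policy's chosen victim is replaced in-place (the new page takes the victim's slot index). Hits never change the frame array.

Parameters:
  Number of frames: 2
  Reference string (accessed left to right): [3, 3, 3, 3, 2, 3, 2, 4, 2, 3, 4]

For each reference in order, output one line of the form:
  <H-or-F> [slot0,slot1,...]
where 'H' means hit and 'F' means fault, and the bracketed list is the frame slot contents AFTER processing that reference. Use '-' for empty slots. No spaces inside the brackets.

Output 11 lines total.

F [3,-]
H [3,-]
H [3,-]
H [3,-]
F [3,2]
H [3,2]
H [3,2]
F [4,2]
H [4,2]
F [3,2]
F [3,4]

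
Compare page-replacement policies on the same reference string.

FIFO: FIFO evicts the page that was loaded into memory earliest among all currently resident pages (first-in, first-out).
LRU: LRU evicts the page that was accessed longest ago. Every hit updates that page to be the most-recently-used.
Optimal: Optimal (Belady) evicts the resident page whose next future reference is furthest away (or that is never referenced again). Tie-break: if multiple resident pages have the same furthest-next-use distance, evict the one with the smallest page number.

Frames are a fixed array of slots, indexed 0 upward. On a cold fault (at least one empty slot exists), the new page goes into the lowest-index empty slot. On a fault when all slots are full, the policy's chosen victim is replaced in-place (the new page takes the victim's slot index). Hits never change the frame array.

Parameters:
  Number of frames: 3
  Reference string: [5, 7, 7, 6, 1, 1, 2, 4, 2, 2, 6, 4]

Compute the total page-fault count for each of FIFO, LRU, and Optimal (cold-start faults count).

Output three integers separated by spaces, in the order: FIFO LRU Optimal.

--- FIFO ---
  step 0: ref 5 -> FAULT, frames=[5,-,-] (faults so far: 1)
  step 1: ref 7 -> FAULT, frames=[5,7,-] (faults so far: 2)
  step 2: ref 7 -> HIT, frames=[5,7,-] (faults so far: 2)
  step 3: ref 6 -> FAULT, frames=[5,7,6] (faults so far: 3)
  step 4: ref 1 -> FAULT, evict 5, frames=[1,7,6] (faults so far: 4)
  step 5: ref 1 -> HIT, frames=[1,7,6] (faults so far: 4)
  step 6: ref 2 -> FAULT, evict 7, frames=[1,2,6] (faults so far: 5)
  step 7: ref 4 -> FAULT, evict 6, frames=[1,2,4] (faults so far: 6)
  step 8: ref 2 -> HIT, frames=[1,2,4] (faults so far: 6)
  step 9: ref 2 -> HIT, frames=[1,2,4] (faults so far: 6)
  step 10: ref 6 -> FAULT, evict 1, frames=[6,2,4] (faults so far: 7)
  step 11: ref 4 -> HIT, frames=[6,2,4] (faults so far: 7)
  FIFO total faults: 7
--- LRU ---
  step 0: ref 5 -> FAULT, frames=[5,-,-] (faults so far: 1)
  step 1: ref 7 -> FAULT, frames=[5,7,-] (faults so far: 2)
  step 2: ref 7 -> HIT, frames=[5,7,-] (faults so far: 2)
  step 3: ref 6 -> FAULT, frames=[5,7,6] (faults so far: 3)
  step 4: ref 1 -> FAULT, evict 5, frames=[1,7,6] (faults so far: 4)
  step 5: ref 1 -> HIT, frames=[1,7,6] (faults so far: 4)
  step 6: ref 2 -> FAULT, evict 7, frames=[1,2,6] (faults so far: 5)
  step 7: ref 4 -> FAULT, evict 6, frames=[1,2,4] (faults so far: 6)
  step 8: ref 2 -> HIT, frames=[1,2,4] (faults so far: 6)
  step 9: ref 2 -> HIT, frames=[1,2,4] (faults so far: 6)
  step 10: ref 6 -> FAULT, evict 1, frames=[6,2,4] (faults so far: 7)
  step 11: ref 4 -> HIT, frames=[6,2,4] (faults so far: 7)
  LRU total faults: 7
--- Optimal ---
  step 0: ref 5 -> FAULT, frames=[5,-,-] (faults so far: 1)
  step 1: ref 7 -> FAULT, frames=[5,7,-] (faults so far: 2)
  step 2: ref 7 -> HIT, frames=[5,7,-] (faults so far: 2)
  step 3: ref 6 -> FAULT, frames=[5,7,6] (faults so far: 3)
  step 4: ref 1 -> FAULT, evict 5, frames=[1,7,6] (faults so far: 4)
  step 5: ref 1 -> HIT, frames=[1,7,6] (faults so far: 4)
  step 6: ref 2 -> FAULT, evict 1, frames=[2,7,6] (faults so far: 5)
  step 7: ref 4 -> FAULT, evict 7, frames=[2,4,6] (faults so far: 6)
  step 8: ref 2 -> HIT, frames=[2,4,6] (faults so far: 6)
  step 9: ref 2 -> HIT, frames=[2,4,6] (faults so far: 6)
  step 10: ref 6 -> HIT, frames=[2,4,6] (faults so far: 6)
  step 11: ref 4 -> HIT, frames=[2,4,6] (faults so far: 6)
  Optimal total faults: 6

Answer: 7 7 6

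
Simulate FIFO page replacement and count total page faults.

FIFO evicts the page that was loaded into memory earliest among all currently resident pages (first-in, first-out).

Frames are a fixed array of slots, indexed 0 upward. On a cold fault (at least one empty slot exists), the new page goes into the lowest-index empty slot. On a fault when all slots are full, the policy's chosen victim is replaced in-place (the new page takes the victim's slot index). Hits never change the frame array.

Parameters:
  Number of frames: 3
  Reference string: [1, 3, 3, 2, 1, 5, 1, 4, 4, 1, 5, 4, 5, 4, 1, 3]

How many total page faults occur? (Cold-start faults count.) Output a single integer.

Step 0: ref 1 → FAULT, frames=[1,-,-]
Step 1: ref 3 → FAULT, frames=[1,3,-]
Step 2: ref 3 → HIT, frames=[1,3,-]
Step 3: ref 2 → FAULT, frames=[1,3,2]
Step 4: ref 1 → HIT, frames=[1,3,2]
Step 5: ref 5 → FAULT (evict 1), frames=[5,3,2]
Step 6: ref 1 → FAULT (evict 3), frames=[5,1,2]
Step 7: ref 4 → FAULT (evict 2), frames=[5,1,4]
Step 8: ref 4 → HIT, frames=[5,1,4]
Step 9: ref 1 → HIT, frames=[5,1,4]
Step 10: ref 5 → HIT, frames=[5,1,4]
Step 11: ref 4 → HIT, frames=[5,1,4]
Step 12: ref 5 → HIT, frames=[5,1,4]
Step 13: ref 4 → HIT, frames=[5,1,4]
Step 14: ref 1 → HIT, frames=[5,1,4]
Step 15: ref 3 → FAULT (evict 5), frames=[3,1,4]
Total faults: 7

Answer: 7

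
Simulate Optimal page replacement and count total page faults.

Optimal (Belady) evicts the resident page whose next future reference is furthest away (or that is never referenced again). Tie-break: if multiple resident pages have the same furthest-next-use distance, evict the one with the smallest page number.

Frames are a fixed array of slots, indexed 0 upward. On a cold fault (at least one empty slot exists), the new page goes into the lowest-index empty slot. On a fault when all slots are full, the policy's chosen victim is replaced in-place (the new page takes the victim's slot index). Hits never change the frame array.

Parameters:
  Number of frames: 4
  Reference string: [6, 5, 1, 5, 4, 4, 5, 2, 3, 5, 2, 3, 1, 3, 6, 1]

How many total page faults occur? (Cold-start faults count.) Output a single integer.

Answer: 7

Derivation:
Step 0: ref 6 → FAULT, frames=[6,-,-,-]
Step 1: ref 5 → FAULT, frames=[6,5,-,-]
Step 2: ref 1 → FAULT, frames=[6,5,1,-]
Step 3: ref 5 → HIT, frames=[6,5,1,-]
Step 4: ref 4 → FAULT, frames=[6,5,1,4]
Step 5: ref 4 → HIT, frames=[6,5,1,4]
Step 6: ref 5 → HIT, frames=[6,5,1,4]
Step 7: ref 2 → FAULT (evict 4), frames=[6,5,1,2]
Step 8: ref 3 → FAULT (evict 6), frames=[3,5,1,2]
Step 9: ref 5 → HIT, frames=[3,5,1,2]
Step 10: ref 2 → HIT, frames=[3,5,1,2]
Step 11: ref 3 → HIT, frames=[3,5,1,2]
Step 12: ref 1 → HIT, frames=[3,5,1,2]
Step 13: ref 3 → HIT, frames=[3,5,1,2]
Step 14: ref 6 → FAULT (evict 2), frames=[3,5,1,6]
Step 15: ref 1 → HIT, frames=[3,5,1,6]
Total faults: 7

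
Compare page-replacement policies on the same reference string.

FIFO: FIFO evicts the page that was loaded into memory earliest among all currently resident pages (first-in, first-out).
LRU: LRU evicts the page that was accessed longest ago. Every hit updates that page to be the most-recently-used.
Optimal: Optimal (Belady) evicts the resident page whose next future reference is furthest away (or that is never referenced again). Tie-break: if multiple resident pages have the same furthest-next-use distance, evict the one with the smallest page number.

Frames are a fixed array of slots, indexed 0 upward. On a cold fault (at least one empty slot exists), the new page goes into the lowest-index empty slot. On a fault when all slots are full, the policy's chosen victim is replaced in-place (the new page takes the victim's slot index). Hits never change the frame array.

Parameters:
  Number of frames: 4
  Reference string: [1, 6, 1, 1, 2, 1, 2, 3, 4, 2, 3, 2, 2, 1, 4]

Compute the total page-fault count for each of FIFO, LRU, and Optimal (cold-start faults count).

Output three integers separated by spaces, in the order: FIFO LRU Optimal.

--- FIFO ---
  step 0: ref 1 -> FAULT, frames=[1,-,-,-] (faults so far: 1)
  step 1: ref 6 -> FAULT, frames=[1,6,-,-] (faults so far: 2)
  step 2: ref 1 -> HIT, frames=[1,6,-,-] (faults so far: 2)
  step 3: ref 1 -> HIT, frames=[1,6,-,-] (faults so far: 2)
  step 4: ref 2 -> FAULT, frames=[1,6,2,-] (faults so far: 3)
  step 5: ref 1 -> HIT, frames=[1,6,2,-] (faults so far: 3)
  step 6: ref 2 -> HIT, frames=[1,6,2,-] (faults so far: 3)
  step 7: ref 3 -> FAULT, frames=[1,6,2,3] (faults so far: 4)
  step 8: ref 4 -> FAULT, evict 1, frames=[4,6,2,3] (faults so far: 5)
  step 9: ref 2 -> HIT, frames=[4,6,2,3] (faults so far: 5)
  step 10: ref 3 -> HIT, frames=[4,6,2,3] (faults so far: 5)
  step 11: ref 2 -> HIT, frames=[4,6,2,3] (faults so far: 5)
  step 12: ref 2 -> HIT, frames=[4,6,2,3] (faults so far: 5)
  step 13: ref 1 -> FAULT, evict 6, frames=[4,1,2,3] (faults so far: 6)
  step 14: ref 4 -> HIT, frames=[4,1,2,3] (faults so far: 6)
  FIFO total faults: 6
--- LRU ---
  step 0: ref 1 -> FAULT, frames=[1,-,-,-] (faults so far: 1)
  step 1: ref 6 -> FAULT, frames=[1,6,-,-] (faults so far: 2)
  step 2: ref 1 -> HIT, frames=[1,6,-,-] (faults so far: 2)
  step 3: ref 1 -> HIT, frames=[1,6,-,-] (faults so far: 2)
  step 4: ref 2 -> FAULT, frames=[1,6,2,-] (faults so far: 3)
  step 5: ref 1 -> HIT, frames=[1,6,2,-] (faults so far: 3)
  step 6: ref 2 -> HIT, frames=[1,6,2,-] (faults so far: 3)
  step 7: ref 3 -> FAULT, frames=[1,6,2,3] (faults so far: 4)
  step 8: ref 4 -> FAULT, evict 6, frames=[1,4,2,3] (faults so far: 5)
  step 9: ref 2 -> HIT, frames=[1,4,2,3] (faults so far: 5)
  step 10: ref 3 -> HIT, frames=[1,4,2,3] (faults so far: 5)
  step 11: ref 2 -> HIT, frames=[1,4,2,3] (faults so far: 5)
  step 12: ref 2 -> HIT, frames=[1,4,2,3] (faults so far: 5)
  step 13: ref 1 -> HIT, frames=[1,4,2,3] (faults so far: 5)
  step 14: ref 4 -> HIT, frames=[1,4,2,3] (faults so far: 5)
  LRU total faults: 5
--- Optimal ---
  step 0: ref 1 -> FAULT, frames=[1,-,-,-] (faults so far: 1)
  step 1: ref 6 -> FAULT, frames=[1,6,-,-] (faults so far: 2)
  step 2: ref 1 -> HIT, frames=[1,6,-,-] (faults so far: 2)
  step 3: ref 1 -> HIT, frames=[1,6,-,-] (faults so far: 2)
  step 4: ref 2 -> FAULT, frames=[1,6,2,-] (faults so far: 3)
  step 5: ref 1 -> HIT, frames=[1,6,2,-] (faults so far: 3)
  step 6: ref 2 -> HIT, frames=[1,6,2,-] (faults so far: 3)
  step 7: ref 3 -> FAULT, frames=[1,6,2,3] (faults so far: 4)
  step 8: ref 4 -> FAULT, evict 6, frames=[1,4,2,3] (faults so far: 5)
  step 9: ref 2 -> HIT, frames=[1,4,2,3] (faults so far: 5)
  step 10: ref 3 -> HIT, frames=[1,4,2,3] (faults so far: 5)
  step 11: ref 2 -> HIT, frames=[1,4,2,3] (faults so far: 5)
  step 12: ref 2 -> HIT, frames=[1,4,2,3] (faults so far: 5)
  step 13: ref 1 -> HIT, frames=[1,4,2,3] (faults so far: 5)
  step 14: ref 4 -> HIT, frames=[1,4,2,3] (faults so far: 5)
  Optimal total faults: 5

Answer: 6 5 5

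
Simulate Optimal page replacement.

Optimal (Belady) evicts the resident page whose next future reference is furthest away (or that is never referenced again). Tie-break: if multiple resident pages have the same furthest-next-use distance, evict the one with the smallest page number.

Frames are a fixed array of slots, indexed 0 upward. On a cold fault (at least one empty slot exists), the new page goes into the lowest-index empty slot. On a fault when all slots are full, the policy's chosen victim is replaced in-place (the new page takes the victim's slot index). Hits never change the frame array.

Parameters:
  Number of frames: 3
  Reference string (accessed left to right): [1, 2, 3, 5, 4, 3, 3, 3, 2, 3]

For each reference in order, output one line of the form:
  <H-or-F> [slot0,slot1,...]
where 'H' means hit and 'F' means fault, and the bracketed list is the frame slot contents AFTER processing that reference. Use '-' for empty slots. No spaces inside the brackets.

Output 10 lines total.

F [1,-,-]
F [1,2,-]
F [1,2,3]
F [5,2,3]
F [4,2,3]
H [4,2,3]
H [4,2,3]
H [4,2,3]
H [4,2,3]
H [4,2,3]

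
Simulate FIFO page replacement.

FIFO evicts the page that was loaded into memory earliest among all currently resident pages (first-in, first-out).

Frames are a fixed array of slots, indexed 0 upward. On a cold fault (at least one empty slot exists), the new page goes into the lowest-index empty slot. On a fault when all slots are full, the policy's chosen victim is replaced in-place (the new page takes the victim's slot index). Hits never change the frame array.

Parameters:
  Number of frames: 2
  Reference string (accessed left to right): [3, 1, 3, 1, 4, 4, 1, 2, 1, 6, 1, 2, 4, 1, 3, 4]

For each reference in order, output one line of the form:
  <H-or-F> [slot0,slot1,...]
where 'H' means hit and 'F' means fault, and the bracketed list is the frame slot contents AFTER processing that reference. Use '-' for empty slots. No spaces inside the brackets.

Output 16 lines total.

F [3,-]
F [3,1]
H [3,1]
H [3,1]
F [4,1]
H [4,1]
H [4,1]
F [4,2]
F [1,2]
F [1,6]
H [1,6]
F [2,6]
F [2,4]
F [1,4]
F [1,3]
F [4,3]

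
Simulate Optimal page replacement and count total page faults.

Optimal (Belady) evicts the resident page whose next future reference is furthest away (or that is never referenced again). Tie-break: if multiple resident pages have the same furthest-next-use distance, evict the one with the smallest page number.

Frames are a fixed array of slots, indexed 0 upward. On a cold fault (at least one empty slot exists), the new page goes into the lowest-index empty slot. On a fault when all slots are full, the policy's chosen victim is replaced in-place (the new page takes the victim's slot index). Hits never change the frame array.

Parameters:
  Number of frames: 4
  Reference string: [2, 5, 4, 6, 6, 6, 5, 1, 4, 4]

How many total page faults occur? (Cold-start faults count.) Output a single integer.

Step 0: ref 2 → FAULT, frames=[2,-,-,-]
Step 1: ref 5 → FAULT, frames=[2,5,-,-]
Step 2: ref 4 → FAULT, frames=[2,5,4,-]
Step 3: ref 6 → FAULT, frames=[2,5,4,6]
Step 4: ref 6 → HIT, frames=[2,5,4,6]
Step 5: ref 6 → HIT, frames=[2,5,4,6]
Step 6: ref 5 → HIT, frames=[2,5,4,6]
Step 7: ref 1 → FAULT (evict 2), frames=[1,5,4,6]
Step 8: ref 4 → HIT, frames=[1,5,4,6]
Step 9: ref 4 → HIT, frames=[1,5,4,6]
Total faults: 5

Answer: 5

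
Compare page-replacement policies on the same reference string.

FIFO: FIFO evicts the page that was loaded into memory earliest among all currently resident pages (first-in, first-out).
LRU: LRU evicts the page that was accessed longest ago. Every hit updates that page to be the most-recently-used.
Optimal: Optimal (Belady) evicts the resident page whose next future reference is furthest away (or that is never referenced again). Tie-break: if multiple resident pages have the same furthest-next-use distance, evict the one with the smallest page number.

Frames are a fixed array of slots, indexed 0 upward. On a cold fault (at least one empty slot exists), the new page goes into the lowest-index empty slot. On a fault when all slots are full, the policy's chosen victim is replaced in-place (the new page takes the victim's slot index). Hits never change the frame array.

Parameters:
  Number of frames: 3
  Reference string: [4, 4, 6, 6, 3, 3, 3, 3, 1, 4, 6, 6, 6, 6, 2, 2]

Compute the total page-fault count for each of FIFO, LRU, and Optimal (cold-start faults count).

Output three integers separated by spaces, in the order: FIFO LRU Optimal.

--- FIFO ---
  step 0: ref 4 -> FAULT, frames=[4,-,-] (faults so far: 1)
  step 1: ref 4 -> HIT, frames=[4,-,-] (faults so far: 1)
  step 2: ref 6 -> FAULT, frames=[4,6,-] (faults so far: 2)
  step 3: ref 6 -> HIT, frames=[4,6,-] (faults so far: 2)
  step 4: ref 3 -> FAULT, frames=[4,6,3] (faults so far: 3)
  step 5: ref 3 -> HIT, frames=[4,6,3] (faults so far: 3)
  step 6: ref 3 -> HIT, frames=[4,6,3] (faults so far: 3)
  step 7: ref 3 -> HIT, frames=[4,6,3] (faults so far: 3)
  step 8: ref 1 -> FAULT, evict 4, frames=[1,6,3] (faults so far: 4)
  step 9: ref 4 -> FAULT, evict 6, frames=[1,4,3] (faults so far: 5)
  step 10: ref 6 -> FAULT, evict 3, frames=[1,4,6] (faults so far: 6)
  step 11: ref 6 -> HIT, frames=[1,4,6] (faults so far: 6)
  step 12: ref 6 -> HIT, frames=[1,4,6] (faults so far: 6)
  step 13: ref 6 -> HIT, frames=[1,4,6] (faults so far: 6)
  step 14: ref 2 -> FAULT, evict 1, frames=[2,4,6] (faults so far: 7)
  step 15: ref 2 -> HIT, frames=[2,4,6] (faults so far: 7)
  FIFO total faults: 7
--- LRU ---
  step 0: ref 4 -> FAULT, frames=[4,-,-] (faults so far: 1)
  step 1: ref 4 -> HIT, frames=[4,-,-] (faults so far: 1)
  step 2: ref 6 -> FAULT, frames=[4,6,-] (faults so far: 2)
  step 3: ref 6 -> HIT, frames=[4,6,-] (faults so far: 2)
  step 4: ref 3 -> FAULT, frames=[4,6,3] (faults so far: 3)
  step 5: ref 3 -> HIT, frames=[4,6,3] (faults so far: 3)
  step 6: ref 3 -> HIT, frames=[4,6,3] (faults so far: 3)
  step 7: ref 3 -> HIT, frames=[4,6,3] (faults so far: 3)
  step 8: ref 1 -> FAULT, evict 4, frames=[1,6,3] (faults so far: 4)
  step 9: ref 4 -> FAULT, evict 6, frames=[1,4,3] (faults so far: 5)
  step 10: ref 6 -> FAULT, evict 3, frames=[1,4,6] (faults so far: 6)
  step 11: ref 6 -> HIT, frames=[1,4,6] (faults so far: 6)
  step 12: ref 6 -> HIT, frames=[1,4,6] (faults so far: 6)
  step 13: ref 6 -> HIT, frames=[1,4,6] (faults so far: 6)
  step 14: ref 2 -> FAULT, evict 1, frames=[2,4,6] (faults so far: 7)
  step 15: ref 2 -> HIT, frames=[2,4,6] (faults so far: 7)
  LRU total faults: 7
--- Optimal ---
  step 0: ref 4 -> FAULT, frames=[4,-,-] (faults so far: 1)
  step 1: ref 4 -> HIT, frames=[4,-,-] (faults so far: 1)
  step 2: ref 6 -> FAULT, frames=[4,6,-] (faults so far: 2)
  step 3: ref 6 -> HIT, frames=[4,6,-] (faults so far: 2)
  step 4: ref 3 -> FAULT, frames=[4,6,3] (faults so far: 3)
  step 5: ref 3 -> HIT, frames=[4,6,3] (faults so far: 3)
  step 6: ref 3 -> HIT, frames=[4,6,3] (faults so far: 3)
  step 7: ref 3 -> HIT, frames=[4,6,3] (faults so far: 3)
  step 8: ref 1 -> FAULT, evict 3, frames=[4,6,1] (faults so far: 4)
  step 9: ref 4 -> HIT, frames=[4,6,1] (faults so far: 4)
  step 10: ref 6 -> HIT, frames=[4,6,1] (faults so far: 4)
  step 11: ref 6 -> HIT, frames=[4,6,1] (faults so far: 4)
  step 12: ref 6 -> HIT, frames=[4,6,1] (faults so far: 4)
  step 13: ref 6 -> HIT, frames=[4,6,1] (faults so far: 4)
  step 14: ref 2 -> FAULT, evict 1, frames=[4,6,2] (faults so far: 5)
  step 15: ref 2 -> HIT, frames=[4,6,2] (faults so far: 5)
  Optimal total faults: 5

Answer: 7 7 5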